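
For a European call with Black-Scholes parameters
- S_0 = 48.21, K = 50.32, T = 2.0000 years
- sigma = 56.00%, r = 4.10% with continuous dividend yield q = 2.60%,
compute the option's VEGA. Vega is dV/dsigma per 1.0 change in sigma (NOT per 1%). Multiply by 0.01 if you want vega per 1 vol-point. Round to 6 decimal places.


d1 = 0.3797717181; d2 = -0.4121878768
phi(d1) = 0.3711860676; exp(-qT) = 0.9493288668; exp(-rT) = 0.9212719587
Vega = S * exp(-qT) * phi(d1) * sqrt(T) = 48.2100 * 0.9493288668 * 0.3711860676 * 1.4142135624 = 24.024839

Answer: Vega = 24.024839


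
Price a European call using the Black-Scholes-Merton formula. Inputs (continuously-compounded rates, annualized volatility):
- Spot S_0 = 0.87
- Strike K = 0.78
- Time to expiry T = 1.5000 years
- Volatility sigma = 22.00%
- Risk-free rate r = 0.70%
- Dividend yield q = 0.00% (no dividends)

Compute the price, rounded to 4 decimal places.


d1 = (ln(S/K) + (r - q + 0.5*sigma^2) * T) / (sigma * sqrt(T)) = 0.57896768
d2 = d1 - sigma * sqrt(T) = 0.30952380
exp(-rT) = 0.98955493; exp(-qT) = 1.00000000
C = S_0 * exp(-qT) * N(d1) - K * exp(-rT) * N(d2)
N(d1) = 0.71869451; N(d2) = 0.62153845
C = 0.8700 * 1.00000000 * 0.71869451 - 0.7800 * 0.98955493 * 0.62153845 = 0.1455

Answer: Price = 0.1455


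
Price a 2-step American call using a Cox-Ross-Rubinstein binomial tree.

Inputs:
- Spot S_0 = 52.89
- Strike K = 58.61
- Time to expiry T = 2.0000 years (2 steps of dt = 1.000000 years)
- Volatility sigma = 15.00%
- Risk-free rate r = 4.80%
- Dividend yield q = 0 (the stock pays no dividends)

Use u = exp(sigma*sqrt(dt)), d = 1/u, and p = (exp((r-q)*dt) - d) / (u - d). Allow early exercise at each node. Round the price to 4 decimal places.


dt = T/N = 1.000000
u = exp(sigma*sqrt(dt)) = 1.161834; d = 1/u = 0.860708
p = (exp((r-q)*dt) - d) / (u - d) = 0.625859
Discount per step: exp(-r*dt) = 0.953134
Stock lattice S(k, i) with i counting down-moves:
  k=0: S(0,0) = 52.8900
  k=1: S(1,0) = 61.4494; S(1,1) = 45.5228
  k=2: S(2,0) = 71.3940; S(2,1) = 52.8900; S(2,2) = 39.1819
Terminal payoffs V(N, i) = max(S_T - K, 0):
  V(2,0) = 12.784032; V(2,1) = 0.000000; V(2,2) = 0.000000
Backward induction: V(k, i) = exp(-r*dt) * [p * V(k+1, i) + (1-p) * V(k+1, i+1)]; then take max(V_cont, immediate exercise) for American.
  V(1,0) = exp(-r*dt) * [p*12.784032 + (1-p)*0.000000] = 7.626029; exercise = 2.839413; V(1,0) = max -> 7.626029
  V(1,1) = exp(-r*dt) * [p*0.000000 + (1-p)*0.000000] = 0.000000; exercise = 0.000000; V(1,1) = max -> 0.000000
  V(0,0) = exp(-r*dt) * [p*7.626029 + (1-p)*0.000000] = 4.549137; exercise = 0.000000; V(0,0) = max -> 4.549137

Answer: Price = V(0,0) = 4.5491


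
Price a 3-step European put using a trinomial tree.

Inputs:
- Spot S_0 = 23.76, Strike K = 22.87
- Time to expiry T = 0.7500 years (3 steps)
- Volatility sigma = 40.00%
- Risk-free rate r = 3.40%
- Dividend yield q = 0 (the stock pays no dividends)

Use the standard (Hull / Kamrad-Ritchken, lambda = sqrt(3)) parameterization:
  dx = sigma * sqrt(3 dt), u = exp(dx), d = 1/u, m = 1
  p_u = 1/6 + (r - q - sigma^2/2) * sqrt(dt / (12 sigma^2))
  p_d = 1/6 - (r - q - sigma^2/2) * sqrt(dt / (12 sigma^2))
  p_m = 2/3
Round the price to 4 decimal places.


dt = T/N = 0.250000; dx = sigma*sqrt(3*dt) = 0.346410
u = exp(dx) = 1.413982; d = 1/u = 0.707222
p_u = 0.150068, p_m = 0.666667, p_d = 0.183265
Discount per step: exp(-r*dt) = 0.991536
Stock lattice S(k, j) with j the centered position index:
  k=0: S(0,+0) = 23.7600
  k=1: S(1,-1) = 16.8036; S(1,+0) = 23.7600; S(1,+1) = 33.5962
  k=2: S(2,-2) = 11.8839; S(2,-1) = 16.8036; S(2,+0) = 23.7600; S(2,+1) = 33.5962; S(2,+2) = 47.5045
  k=3: S(3,-3) = 8.4045; S(3,-2) = 11.8839; S(3,-1) = 16.8036; S(3,+0) = 23.7600; S(3,+1) = 33.5962; S(3,+2) = 47.5045; S(3,+3) = 67.1705
Terminal payoffs V(N, j) = max(K - S_T, 0):
  V(3,-3) = 14.465452; V(3,-2) = 10.986116; V(3,-1) = 6.066397; V(3,+0) = 0.000000; V(3,+1) = 0.000000; V(3,+2) = 0.000000; V(3,+3) = 0.000000
Backward induction: V(k, j) = exp(-r*dt) * [p_u * V(k+1, j+1) + p_m * V(k+1, j) + p_d * V(k+1, j-1)]
  V(2,-2) = exp(-r*dt) * [p_u*6.066397 + p_m*10.986116 + p_d*14.465452] = 10.793332
  V(2,-1) = exp(-r*dt) * [p_u*0.000000 + p_m*6.066397 + p_d*10.986116] = 6.006369
  V(2,+0) = exp(-r*dt) * [p_u*0.000000 + p_m*0.000000 + p_d*6.066397] = 1.102351
  V(2,+1) = exp(-r*dt) * [p_u*0.000000 + p_m*0.000000 + p_d*0.000000] = 0.000000
  V(2,+2) = exp(-r*dt) * [p_u*0.000000 + p_m*0.000000 + p_d*0.000000] = 0.000000
  V(1,-1) = exp(-r*dt) * [p_u*1.102351 + p_m*6.006369 + p_d*10.793332] = 6.095685
  V(1,+0) = exp(-r*dt) * [p_u*0.000000 + p_m*1.102351 + p_d*6.006369] = 1.820124
  V(1,+1) = exp(-r*dt) * [p_u*0.000000 + p_m*0.000000 + p_d*1.102351] = 0.200313
  V(0,+0) = exp(-r*dt) * [p_u*0.200313 + p_m*1.820124 + p_d*6.095685] = 2.340625

Answer: Price = V(0,0) = 2.3406


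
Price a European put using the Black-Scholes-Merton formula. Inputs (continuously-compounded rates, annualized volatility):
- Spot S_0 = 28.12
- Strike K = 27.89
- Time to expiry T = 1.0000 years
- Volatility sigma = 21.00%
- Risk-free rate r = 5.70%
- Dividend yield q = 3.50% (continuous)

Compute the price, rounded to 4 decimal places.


d1 = (ln(S/K) + (r - q + 0.5*sigma^2) * T) / (sigma * sqrt(T)) = 0.24887079
d2 = d1 - sigma * sqrt(T) = 0.03887079
exp(-rT) = 0.94459407; exp(-qT) = 0.96560542
P = K * exp(-rT) * N(-d2) - S_0 * exp(-qT) * N(-d1)
N(-d1) = 0.40173037; N(-d2) = 0.48449670
P = 27.8900 * 0.94459407 * 0.48449670 - 28.1200 * 0.96560542 * 0.40173037 = 1.8558

Answer: Price = 1.8558


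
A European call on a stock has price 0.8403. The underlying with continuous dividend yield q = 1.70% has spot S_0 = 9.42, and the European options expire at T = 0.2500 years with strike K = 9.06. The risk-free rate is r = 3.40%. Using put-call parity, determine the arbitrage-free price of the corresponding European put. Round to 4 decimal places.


Put-call parity: C - P = S_0 * exp(-qT) - K * exp(-rT).
S_0 * exp(-qT) = 9.4200 * 0.99575902 = 9.38004995
K * exp(-rT) = 9.0600 * 0.99153602 = 8.98331637
P = C - S*exp(-qT) + K*exp(-rT)
P = 0.8403 - 9.38004995 + 8.98331637 = 0.4436

Answer: Put price = 0.4436


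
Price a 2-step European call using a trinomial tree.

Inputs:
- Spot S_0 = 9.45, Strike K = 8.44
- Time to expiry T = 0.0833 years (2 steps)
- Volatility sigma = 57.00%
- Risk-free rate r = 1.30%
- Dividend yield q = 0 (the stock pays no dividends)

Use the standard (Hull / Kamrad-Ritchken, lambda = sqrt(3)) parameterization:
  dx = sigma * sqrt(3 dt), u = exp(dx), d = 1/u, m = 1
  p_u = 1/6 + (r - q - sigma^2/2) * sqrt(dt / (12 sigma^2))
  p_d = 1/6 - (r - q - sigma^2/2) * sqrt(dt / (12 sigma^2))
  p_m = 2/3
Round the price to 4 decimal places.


dt = T/N = 0.041650; dx = sigma*sqrt(3*dt) = 0.201485
u = exp(dx) = 1.223218; d = 1/u = 0.817516
p_u = 0.151220, p_m = 0.666667, p_d = 0.182113
Discount per step: exp(-r*dt) = 0.999459
Stock lattice S(k, j) with j the centered position index:
  k=0: S(0,+0) = 9.4500
  k=1: S(1,-1) = 7.7255; S(1,+0) = 9.4500; S(1,+1) = 11.5594
  k=2: S(2,-2) = 6.3157; S(2,-1) = 7.7255; S(2,+0) = 9.4500; S(2,+1) = 11.5594; S(2,+2) = 14.1397
Terminal payoffs V(N, j) = max(S_T - K, 0):
  V(2,-2) = 0.000000; V(2,-1) = 0.000000; V(2,+0) = 1.010000; V(2,+1) = 3.119410; V(2,+2) = 5.699679
Backward induction: V(k, j) = exp(-r*dt) * [p_u * V(k+1, j+1) + p_m * V(k+1, j) + p_d * V(k+1, j-1)]
  V(1,-1) = exp(-r*dt) * [p_u*1.010000 + p_m*0.000000 + p_d*0.000000] = 0.152649
  V(1,+0) = exp(-r*dt) * [p_u*3.119410 + p_m*1.010000 + p_d*0.000000] = 1.144430
  V(1,+1) = exp(-r*dt) * [p_u*5.699679 + p_m*3.119410 + p_d*1.010000] = 3.123755
  V(0,+0) = exp(-r*dt) * [p_u*3.123755 + p_m*1.144430 + p_d*0.152649] = 1.262443

Answer: Price = V(0,0) = 1.2624


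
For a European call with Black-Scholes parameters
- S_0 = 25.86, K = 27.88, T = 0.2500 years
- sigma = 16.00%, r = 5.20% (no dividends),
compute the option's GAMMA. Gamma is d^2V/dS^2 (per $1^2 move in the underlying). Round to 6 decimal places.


d1 = -0.7376526569; d2 = -0.8176526569
phi(d1) = 0.3039159019; exp(-qT) = 1.0000000000; exp(-rT) = 0.9870841350
Gamma = exp(-qT) * phi(d1) / (S * sigma * sqrt(T)) = 1.0000000000 * 0.3039159019 / (25.8600 * 0.1600 * 0.5000000000) = 0.146904

Answer: Gamma = 0.146904


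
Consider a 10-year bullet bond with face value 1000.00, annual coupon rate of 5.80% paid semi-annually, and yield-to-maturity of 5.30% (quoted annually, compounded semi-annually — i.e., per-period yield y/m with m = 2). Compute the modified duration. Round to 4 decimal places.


Answer: Modified duration = 7.5745

Derivation:
Coupon per period c = face * coupon_rate / m = 29.000000
Periods per year m = 2; per-period yield y/m = 0.026500
Number of cashflows N = 20
Cashflows (t years, CF_t, discount factor 1/(1+y/m)^(m*t), PV):
  t = 0.5000: CF_t = 29.000000, DF = 0.974184, PV = 28.251340
  t = 1.0000: CF_t = 29.000000, DF = 0.949035, PV = 27.522006
  t = 1.5000: CF_t = 29.000000, DF = 0.924535, PV = 26.811502
  t = 2.0000: CF_t = 29.000000, DF = 0.900667, PV = 26.119339
  t = 2.5000: CF_t = 29.000000, DF = 0.877415, PV = 25.445045
  t = 3.0000: CF_t = 29.000000, DF = 0.854764, PV = 24.788159
  t = 3.5000: CF_t = 29.000000, DF = 0.832698, PV = 24.148231
  t = 4.0000: CF_t = 29.000000, DF = 0.811201, PV = 23.524823
  t = 4.5000: CF_t = 29.000000, DF = 0.790259, PV = 22.917509
  t = 5.0000: CF_t = 29.000000, DF = 0.769858, PV = 22.325874
  t = 5.5000: CF_t = 29.000000, DF = 0.749983, PV = 21.749512
  t = 6.0000: CF_t = 29.000000, DF = 0.730622, PV = 21.188029
  t = 6.5000: CF_t = 29.000000, DF = 0.711760, PV = 20.641041
  t = 7.0000: CF_t = 29.000000, DF = 0.693385, PV = 20.108175
  t = 7.5000: CF_t = 29.000000, DF = 0.675485, PV = 19.589064
  t = 8.0000: CF_t = 29.000000, DF = 0.658047, PV = 19.083355
  t = 8.5000: CF_t = 29.000000, DF = 0.641059, PV = 18.590702
  t = 9.0000: CF_t = 29.000000, DF = 0.624509, PV = 18.110766
  t = 9.5000: CF_t = 29.000000, DF = 0.608387, PV = 17.643221
  t = 10.0000: CF_t = 1029.000000, DF = 0.592681, PV = 609.868638
Price P = sum_t PV_t = 1038.426331
First compute Macaulay numerator sum_t t * PV_t:
  t * PV_t at t = 0.5000: 14.125670
  t * PV_t at t = 1.0000: 27.522006
  t * PV_t at t = 1.5000: 40.217252
  t * PV_t at t = 2.0000: 52.238678
  t * PV_t at t = 2.5000: 63.612613
  t * PV_t at t = 3.0000: 74.364477
  t * PV_t at t = 3.5000: 84.518809
  t * PV_t at t = 4.0000: 94.099293
  t * PV_t at t = 4.5000: 103.128791
  t * PV_t at t = 5.0000: 111.629368
  t * PV_t at t = 5.5000: 119.622313
  t * PV_t at t = 6.0000: 127.128172
  t * PV_t at t = 6.5000: 134.166767
  t * PV_t at t = 7.0000: 140.757222
  t * PV_t at t = 7.5000: 146.917982
  t * PV_t at t = 8.0000: 152.666843
  t * PV_t at t = 8.5000: 158.020965
  t * PV_t at t = 9.0000: 162.996898
  t * PV_t at t = 9.5000: 167.610601
  t * PV_t at t = 10.0000: 6098.686379
Macaulay duration D = 8074.031102 / 1038.426331 = 7.775257
Modified duration = D / (1 + y/m) = 7.775257 / (1 + 0.026500) = 7.574531


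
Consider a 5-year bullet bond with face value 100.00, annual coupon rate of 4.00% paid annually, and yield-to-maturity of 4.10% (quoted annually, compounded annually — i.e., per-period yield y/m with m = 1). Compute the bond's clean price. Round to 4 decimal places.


Answer: Price = 99.5561

Derivation:
Coupon per period c = face * coupon_rate / m = 4.000000
Periods per year m = 1; per-period yield y/m = 0.041000
Number of cashflows N = 5
Cashflows (t years, CF_t, discount factor 1/(1+y/m)^(m*t), PV):
  t = 1.0000: CF_t = 4.000000, DF = 0.960615, PV = 3.842459
  t = 2.0000: CF_t = 4.000000, DF = 0.922781, PV = 3.691123
  t = 3.0000: CF_t = 4.000000, DF = 0.886437, PV = 3.545747
  t = 4.0000: CF_t = 4.000000, DF = 0.851524, PV = 3.406097
  t = 5.0000: CF_t = 104.000000, DF = 0.817987, PV = 85.070638
Price P = sum_t PV_t = 99.556066


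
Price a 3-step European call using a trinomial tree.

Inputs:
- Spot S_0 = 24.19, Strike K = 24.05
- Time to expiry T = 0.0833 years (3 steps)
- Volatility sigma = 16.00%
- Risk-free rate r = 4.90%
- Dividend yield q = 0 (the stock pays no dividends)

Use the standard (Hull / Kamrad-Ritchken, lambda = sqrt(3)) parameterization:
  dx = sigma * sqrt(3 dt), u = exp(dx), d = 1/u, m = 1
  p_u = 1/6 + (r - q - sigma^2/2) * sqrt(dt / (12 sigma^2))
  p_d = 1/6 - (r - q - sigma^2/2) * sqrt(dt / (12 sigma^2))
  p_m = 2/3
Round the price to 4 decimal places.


Answer: Price = V(0,0) = 0.5547

Derivation:
dt = T/N = 0.027767; dx = sigma*sqrt(3*dt) = 0.046179
u = exp(dx) = 1.047262; d = 1/u = 0.954871
p_u = 0.177550, p_m = 0.666667, p_d = 0.155783
Discount per step: exp(-r*dt) = 0.998640
Stock lattice S(k, j) with j the centered position index:
  k=0: S(0,+0) = 24.1900
  k=1: S(1,-1) = 23.0983; S(1,+0) = 24.1900; S(1,+1) = 25.3333
  k=2: S(2,-2) = 22.0559; S(2,-1) = 23.0983; S(2,+0) = 24.1900; S(2,+1) = 25.3333; S(2,+2) = 26.5305
  k=3: S(3,-3) = 21.0606; S(3,-2) = 22.0559; S(3,-1) = 23.0983; S(3,+0) = 24.1900; S(3,+1) = 25.3333; S(3,+2) = 26.5305; S(3,+3) = 27.7844
Terminal payoffs V(N, j) = max(S_T - K, 0):
  V(3,-3) = 0.000000; V(3,-2) = 0.000000; V(3,-1) = 0.000000; V(3,+0) = 0.140000; V(3,+1) = 1.283259; V(3,+2) = 2.480550; V(3,+3) = 3.734427
Backward induction: V(k, j) = exp(-r*dt) * [p_u * V(k+1, j+1) + p_m * V(k+1, j) + p_d * V(k+1, j-1)]
  V(2,-2) = exp(-r*dt) * [p_u*0.000000 + p_m*0.000000 + p_d*0.000000] = 0.000000
  V(2,-1) = exp(-r*dt) * [p_u*0.140000 + p_m*0.000000 + p_d*0.000000] = 0.024823
  V(2,+0) = exp(-r*dt) * [p_u*1.283259 + p_m*0.140000 + p_d*0.000000] = 0.320739
  V(2,+1) = exp(-r*dt) * [p_u*2.480550 + p_m*1.283259 + p_d*0.140000] = 1.315945
  V(2,+2) = exp(-r*dt) * [p_u*3.734427 + p_m*2.480550 + p_d*1.283259] = 2.513236
  V(1,-1) = exp(-r*dt) * [p_u*0.320739 + p_m*0.024823 + p_d*0.000000] = 0.073396
  V(1,+0) = exp(-r*dt) * [p_u*1.315945 + p_m*0.320739 + p_d*0.024823] = 0.450726
  V(1,+1) = exp(-r*dt) * [p_u*2.513236 + p_m*1.315945 + p_d*0.320739] = 1.371620
  V(0,+0) = exp(-r*dt) * [p_u*1.371620 + p_m*0.450726 + p_d*0.073396] = 0.554693


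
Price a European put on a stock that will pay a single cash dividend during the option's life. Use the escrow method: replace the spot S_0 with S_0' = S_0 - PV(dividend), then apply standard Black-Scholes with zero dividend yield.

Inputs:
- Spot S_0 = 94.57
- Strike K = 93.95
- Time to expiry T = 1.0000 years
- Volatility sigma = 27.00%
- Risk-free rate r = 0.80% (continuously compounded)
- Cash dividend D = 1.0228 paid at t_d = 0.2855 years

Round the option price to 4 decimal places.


PV(D) = D * exp(-r * t_d) = 1.0228 * 0.99771861 = 1.02046659
S_0' = S_0 - PV(D) = 94.5700 - 1.02046659 = 93.54953341
d1 = (ln(S_0'/K) + (r + sigma^2/2)*T) / (sigma*sqrt(T)) = 0.14880866
d2 = d1 - sigma*sqrt(T) = -0.12119134
exp(-rT) = 0.99203191
N(-d1) = 0.44085231; N(-d2) = 0.54823026
P = K * exp(-rT) * N(-d2) - S_0' * N(-d1) = 93.9500 * 0.99203191 * 0.54823026 - 93.54953341 * 0.44085231 = 9.8543

Answer: Price = 9.8543


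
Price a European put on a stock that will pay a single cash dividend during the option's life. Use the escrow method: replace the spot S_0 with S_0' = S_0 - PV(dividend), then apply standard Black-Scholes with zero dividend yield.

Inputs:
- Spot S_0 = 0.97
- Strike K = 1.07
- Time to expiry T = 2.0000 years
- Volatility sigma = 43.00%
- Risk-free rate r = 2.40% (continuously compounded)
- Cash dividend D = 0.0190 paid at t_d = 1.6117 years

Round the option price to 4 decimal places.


PV(D) = D * exp(-r * t_d) = 0.0190 * 0.96205775 = 0.01827910
S_0' = S_0 - PV(D) = 0.9700 - 0.01827910 = 0.95172090
d1 = (ln(S_0'/K) + (r + sigma^2/2)*T) / (sigma*sqrt(T)) = 0.19035626
d2 = d1 - sigma*sqrt(T) = -0.41775557
exp(-rT) = 0.95313379
N(-d1) = 0.42451498; N(-d2) = 0.66193708
P = K * exp(-rT) * N(-d2) - S_0' * N(-d1) = 1.0700 * 0.95313379 * 0.66193708 - 0.95172090 * 0.42451498 = 0.2711

Answer: Price = 0.2711


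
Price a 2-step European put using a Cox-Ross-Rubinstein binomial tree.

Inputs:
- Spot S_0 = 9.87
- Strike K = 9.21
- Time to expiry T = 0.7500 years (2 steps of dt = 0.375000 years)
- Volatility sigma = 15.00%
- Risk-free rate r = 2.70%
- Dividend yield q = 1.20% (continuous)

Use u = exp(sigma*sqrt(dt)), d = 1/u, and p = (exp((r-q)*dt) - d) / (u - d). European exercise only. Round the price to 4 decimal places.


Answer: Price = V(0,0) = 0.2366

Derivation:
dt = T/N = 0.375000
u = exp(sigma*sqrt(dt)) = 1.096207; d = 1/u = 0.912237
p = (exp((r-q)*dt) - d) / (u - d) = 0.507714
Discount per step: exp(-r*dt) = 0.989926
Stock lattice S(k, i) with i counting down-moves:
  k=0: S(0,0) = 9.8700
  k=1: S(1,0) = 10.8196; S(1,1) = 9.0038
  k=2: S(2,0) = 11.8605; S(2,1) = 9.8700; S(2,2) = 8.2136
Terminal payoffs V(N, i) = max(K - S_T, 0):
  V(2,0) = 0.000000; V(2,1) = 0.000000; V(2,2) = 0.996426
Backward induction: V(k, i) = exp(-r*dt) * [p * V(k+1, i) + (1-p) * V(k+1, i+1)].
  V(1,0) = exp(-r*dt) * [p*0.000000 + (1-p)*0.000000] = 0.000000
  V(1,1) = exp(-r*dt) * [p*0.000000 + (1-p)*0.996426] = 0.485585
  V(0,0) = exp(-r*dt) * [p*0.000000 + (1-p)*0.485585] = 0.236639


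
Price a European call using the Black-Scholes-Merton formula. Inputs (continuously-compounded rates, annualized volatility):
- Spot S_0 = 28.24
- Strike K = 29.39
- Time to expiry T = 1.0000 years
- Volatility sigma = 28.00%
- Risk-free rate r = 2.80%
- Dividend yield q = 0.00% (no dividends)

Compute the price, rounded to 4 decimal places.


Answer: Price = 2.9967

Derivation:
d1 = (ln(S/K) + (r - q + 0.5*sigma^2) * T) / (sigma * sqrt(T)) = 0.09744619
d2 = d1 - sigma * sqrt(T) = -0.18255381
exp(-rT) = 0.97238837; exp(-qT) = 1.00000000
C = S_0 * exp(-qT) * N(d1) - K * exp(-rT) * N(d2)
N(d1) = 0.53881397; N(d2) = 0.42757406
C = 28.2400 * 1.00000000 * 0.53881397 - 29.3900 * 0.97238837 * 0.42757406 = 2.9967


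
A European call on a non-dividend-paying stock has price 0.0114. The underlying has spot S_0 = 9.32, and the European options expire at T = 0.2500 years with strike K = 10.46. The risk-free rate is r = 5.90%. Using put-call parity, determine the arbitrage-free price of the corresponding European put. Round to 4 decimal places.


Put-call parity: C - P = S_0 * exp(-qT) - K * exp(-rT).
S_0 * exp(-qT) = 9.3200 * 1.00000000 = 9.32000000
K * exp(-rT) = 10.4600 * 0.98535825 = 10.30684728
P = C - S*exp(-qT) + K*exp(-rT)
P = 0.0114 - 9.32000000 + 10.30684728 = 0.9982

Answer: Put price = 0.9982


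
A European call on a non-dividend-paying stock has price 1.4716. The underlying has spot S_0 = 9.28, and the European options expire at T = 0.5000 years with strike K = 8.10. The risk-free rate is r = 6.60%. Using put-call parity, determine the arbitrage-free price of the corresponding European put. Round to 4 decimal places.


Put-call parity: C - P = S_0 * exp(-qT) - K * exp(-rT).
S_0 * exp(-qT) = 9.2800 * 1.00000000 = 9.28000000
K * exp(-rT) = 8.1000 * 0.96753856 = 7.83706233
P = C - S*exp(-qT) + K*exp(-rT)
P = 1.4716 - 9.28000000 + 7.83706233 = 0.0287

Answer: Put price = 0.0287


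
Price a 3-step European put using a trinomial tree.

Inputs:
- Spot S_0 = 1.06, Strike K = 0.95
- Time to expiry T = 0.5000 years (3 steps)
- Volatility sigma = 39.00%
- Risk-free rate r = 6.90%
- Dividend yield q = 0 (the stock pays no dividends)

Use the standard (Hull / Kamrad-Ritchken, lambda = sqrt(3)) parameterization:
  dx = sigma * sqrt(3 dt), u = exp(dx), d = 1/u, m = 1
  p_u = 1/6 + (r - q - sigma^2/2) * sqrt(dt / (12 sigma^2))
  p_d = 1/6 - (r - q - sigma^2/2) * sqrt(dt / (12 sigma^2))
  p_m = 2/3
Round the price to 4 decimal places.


dt = T/N = 0.166667; dx = sigma*sqrt(3*dt) = 0.275772
u = exp(dx) = 1.317547; d = 1/u = 0.758986
p_u = 0.164536, p_m = 0.666667, p_d = 0.168797
Discount per step: exp(-r*dt) = 0.988566
Stock lattice S(k, j) with j the centered position index:
  k=0: S(0,+0) = 1.0600
  k=1: S(1,-1) = 0.8045; S(1,+0) = 1.0600; S(1,+1) = 1.3966
  k=2: S(2,-2) = 0.6106; S(2,-1) = 0.8045; S(2,+0) = 1.0600; S(2,+1) = 1.3966; S(2,+2) = 1.8401
  k=3: S(3,-3) = 0.4635; S(3,-2) = 0.6106; S(3,-1) = 0.8045; S(3,+0) = 1.0600; S(3,+1) = 1.3966; S(3,+2) = 1.8401; S(3,+3) = 2.4244
Terminal payoffs V(N, j) = max(K - S_T, 0):
  V(3,-3) = 0.486545; V(3,-2) = 0.339376; V(3,-1) = 0.145475; V(3,+0) = 0.000000; V(3,+1) = 0.000000; V(3,+2) = 0.000000; V(3,+3) = 0.000000
Backward induction: V(k, j) = exp(-r*dt) * [p_u * V(k+1, j+1) + p_m * V(k+1, j) + p_d * V(k+1, j-1)]
  V(2,-2) = exp(-r*dt) * [p_u*0.145475 + p_m*0.339376 + p_d*0.486545] = 0.328514
  V(2,-1) = exp(-r*dt) * [p_u*0.000000 + p_m*0.145475 + p_d*0.339376] = 0.152505
  V(2,+0) = exp(-r*dt) * [p_u*0.000000 + p_m*0.000000 + p_d*0.145475] = 0.024275
  V(2,+1) = exp(-r*dt) * [p_u*0.000000 + p_m*0.000000 + p_d*0.000000] = 0.000000
  V(2,+2) = exp(-r*dt) * [p_u*0.000000 + p_m*0.000000 + p_d*0.000000] = 0.000000
  V(1,-1) = exp(-r*dt) * [p_u*0.024275 + p_m*0.152505 + p_d*0.328514] = 0.159274
  V(1,+0) = exp(-r*dt) * [p_u*0.000000 + p_m*0.024275 + p_d*0.152505] = 0.041446
  V(1,+1) = exp(-r*dt) * [p_u*0.000000 + p_m*0.000000 + p_d*0.024275] = 0.004051
  V(0,+0) = exp(-r*dt) * [p_u*0.004051 + p_m*0.041446 + p_d*0.159274] = 0.054551

Answer: Price = V(0,0) = 0.0546


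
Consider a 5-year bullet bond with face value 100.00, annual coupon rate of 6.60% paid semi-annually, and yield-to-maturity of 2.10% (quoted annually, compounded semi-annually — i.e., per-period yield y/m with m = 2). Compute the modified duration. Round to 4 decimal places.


Coupon per period c = face * coupon_rate / m = 3.300000
Periods per year m = 2; per-period yield y/m = 0.010500
Number of cashflows N = 10
Cashflows (t years, CF_t, discount factor 1/(1+y/m)^(m*t), PV):
  t = 0.5000: CF_t = 3.300000, DF = 0.989609, PV = 3.265710
  t = 1.0000: CF_t = 3.300000, DF = 0.979326, PV = 3.231776
  t = 1.5000: CF_t = 3.300000, DF = 0.969150, PV = 3.198195
  t = 2.0000: CF_t = 3.300000, DF = 0.959080, PV = 3.164963
  t = 2.5000: CF_t = 3.300000, DF = 0.949114, PV = 3.132076
  t = 3.0000: CF_t = 3.300000, DF = 0.939252, PV = 3.099531
  t = 3.5000: CF_t = 3.300000, DF = 0.929492, PV = 3.067324
  t = 4.0000: CF_t = 3.300000, DF = 0.919834, PV = 3.035452
  t = 4.5000: CF_t = 3.300000, DF = 0.910276, PV = 3.003911
  t = 5.0000: CF_t = 103.300000, DF = 0.900818, PV = 93.054449
Price P = sum_t PV_t = 121.253390
First compute Macaulay numerator sum_t t * PV_t:
  t * PV_t at t = 0.5000: 1.632855
  t * PV_t at t = 1.0000: 3.231776
  t * PV_t at t = 1.5000: 4.797293
  t * PV_t at t = 2.0000: 6.329926
  t * PV_t at t = 2.5000: 7.830191
  t * PV_t at t = 3.0000: 9.298594
  t * PV_t at t = 3.5000: 10.735636
  t * PV_t at t = 4.0000: 12.141809
  t * PV_t at t = 4.5000: 13.517600
  t * PV_t at t = 5.0000: 465.272246
Macaulay duration D = 534.787927 / 121.253390 = 4.410499
Modified duration = D / (1 + y/m) = 4.410499 / (1 + 0.010500) = 4.364670

Answer: Modified duration = 4.3647


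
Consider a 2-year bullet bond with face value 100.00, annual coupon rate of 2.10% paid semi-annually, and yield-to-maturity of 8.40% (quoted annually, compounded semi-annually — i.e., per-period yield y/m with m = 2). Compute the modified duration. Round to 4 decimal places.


Coupon per period c = face * coupon_rate / m = 1.050000
Periods per year m = 2; per-period yield y/m = 0.042000
Number of cashflows N = 4
Cashflows (t years, CF_t, discount factor 1/(1+y/m)^(m*t), PV):
  t = 0.5000: CF_t = 1.050000, DF = 0.959693, PV = 1.007678
  t = 1.0000: CF_t = 1.050000, DF = 0.921010, PV = 0.967061
  t = 1.5000: CF_t = 1.050000, DF = 0.883887, PV = 0.928082
  t = 2.0000: CF_t = 101.050000, DF = 0.848260, PV = 85.716700
Price P = sum_t PV_t = 88.619520
First compute Macaulay numerator sum_t t * PV_t:
  t * PV_t at t = 0.5000: 0.503839
  t * PV_t at t = 1.0000: 0.967061
  t * PV_t at t = 1.5000: 1.392122
  t * PV_t at t = 2.0000: 171.433400
Macaulay duration D = 174.296422 / 88.619520 = 1.966795
Modified duration = D / (1 + y/m) = 1.966795 / (1 + 0.042000) = 1.887519

Answer: Modified duration = 1.8875


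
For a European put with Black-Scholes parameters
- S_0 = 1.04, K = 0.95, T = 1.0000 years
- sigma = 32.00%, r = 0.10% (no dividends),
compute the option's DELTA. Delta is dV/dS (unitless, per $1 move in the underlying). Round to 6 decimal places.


d1 = 0.4459812736; d2 = 0.1259812736
phi(d1) = 0.3611766225; exp(-qT) = 1.0000000000; exp(-rT) = 0.9990004998
N(-d1) = 0.3278053865
Delta = -exp(-qT) * N(-d1) = -1.0000000000 * 0.3278053865 = -0.327805

Answer: Delta = -0.327805


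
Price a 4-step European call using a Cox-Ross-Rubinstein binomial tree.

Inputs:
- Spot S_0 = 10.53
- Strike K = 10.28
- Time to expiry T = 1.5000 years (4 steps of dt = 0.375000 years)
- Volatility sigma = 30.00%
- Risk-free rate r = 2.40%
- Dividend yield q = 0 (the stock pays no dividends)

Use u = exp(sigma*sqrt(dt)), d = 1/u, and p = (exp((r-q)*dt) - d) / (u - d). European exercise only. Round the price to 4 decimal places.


dt = T/N = 0.375000
u = exp(sigma*sqrt(dt)) = 1.201669; d = 1/u = 0.832176
p = (exp((r-q)*dt) - d) / (u - d) = 0.478668
Discount per step: exp(-r*dt) = 0.991040
Stock lattice S(k, i) with i counting down-moves:
  k=0: S(0,0) = 10.5300
  k=1: S(1,0) = 12.6536; S(1,1) = 8.7628
  k=2: S(2,0) = 15.2054; S(2,1) = 10.5300; S(2,2) = 7.2922
  k=3: S(3,0) = 18.2719; S(3,1) = 12.6536; S(3,2) = 8.7628; S(3,3) = 6.0684
  k=4: S(4,0) = 21.9568; S(4,1) = 15.2054; S(4,2) = 10.5300; S(4,3) = 7.2922; S(4,4) = 5.0500
Terminal payoffs V(N, i) = max(S_T - K, 0):
  V(4,0) = 11.676764; V(4,1) = 4.925418; V(4,2) = 0.250000; V(4,3) = 0.000000; V(4,4) = 0.000000
Backward induction: V(k, i) = exp(-r*dt) * [p * V(k+1, i) + (1-p) * V(k+1, i+1)].
  V(3,0) = exp(-r*dt) * [p*11.676764 + (1-p)*4.925418] = 8.083990
  V(3,1) = exp(-r*dt) * [p*4.925418 + (1-p)*0.250000] = 2.465683
  V(3,2) = exp(-r*dt) * [p*0.250000 + (1-p)*0.000000] = 0.118595
  V(3,3) = exp(-r*dt) * [p*0.000000 + (1-p)*0.000000] = 0.000000
  V(2,0) = exp(-r*dt) * [p*8.083990 + (1-p)*2.465683] = 5.108802
  V(2,1) = exp(-r*dt) * [p*2.465683 + (1-p)*0.118595] = 1.230943
  V(2,2) = exp(-r*dt) * [p*0.118595 + (1-p)*0.000000] = 0.056259
  V(1,0) = exp(-r*dt) * [p*5.108802 + (1-p)*1.230943] = 3.059492
  V(1,1) = exp(-r*dt) * [p*1.230943 + (1-p)*0.056259] = 0.613001
  V(0,0) = exp(-r*dt) * [p*3.059492 + (1-p)*0.613001] = 1.768075

Answer: Price = V(0,0) = 1.7681


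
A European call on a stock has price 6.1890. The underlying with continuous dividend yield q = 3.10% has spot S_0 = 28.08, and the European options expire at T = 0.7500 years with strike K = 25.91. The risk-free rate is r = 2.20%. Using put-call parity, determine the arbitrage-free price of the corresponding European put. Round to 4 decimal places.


Answer: Put price = 4.2403

Derivation:
Put-call parity: C - P = S_0 * exp(-qT) - K * exp(-rT).
S_0 * exp(-qT) = 28.0800 * 0.97701820 = 27.43467102
K * exp(-rT) = 25.9100 * 0.98363538 = 25.48599268
P = C - S*exp(-qT) + K*exp(-rT)
P = 6.1890 - 27.43467102 + 25.48599268 = 4.2403


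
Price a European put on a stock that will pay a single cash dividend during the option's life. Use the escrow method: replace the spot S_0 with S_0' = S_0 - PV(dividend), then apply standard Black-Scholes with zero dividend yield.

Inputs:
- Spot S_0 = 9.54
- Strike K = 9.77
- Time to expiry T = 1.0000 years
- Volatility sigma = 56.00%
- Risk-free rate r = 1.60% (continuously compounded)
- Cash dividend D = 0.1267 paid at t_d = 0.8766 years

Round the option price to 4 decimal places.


PV(D) = D * exp(-r * t_d) = 0.1267 * 0.98607230 = 0.12493536
S_0' = S_0 - PV(D) = 9.5400 - 0.12493536 = 9.41506464
d1 = (ln(S_0'/K) + (r + sigma^2/2)*T) / (sigma*sqrt(T)) = 0.24249029
d2 = d1 - sigma*sqrt(T) = -0.31750971
exp(-rT) = 0.98412732
N(-d1) = 0.40420014; N(-d2) = 0.62457156
P = K * exp(-rT) * N(-d2) - S_0' * N(-d1) = 9.7700 * 0.98412732 * 0.62457156 - 9.41506464 * 0.40420014 = 2.1996

Answer: Price = 2.1996


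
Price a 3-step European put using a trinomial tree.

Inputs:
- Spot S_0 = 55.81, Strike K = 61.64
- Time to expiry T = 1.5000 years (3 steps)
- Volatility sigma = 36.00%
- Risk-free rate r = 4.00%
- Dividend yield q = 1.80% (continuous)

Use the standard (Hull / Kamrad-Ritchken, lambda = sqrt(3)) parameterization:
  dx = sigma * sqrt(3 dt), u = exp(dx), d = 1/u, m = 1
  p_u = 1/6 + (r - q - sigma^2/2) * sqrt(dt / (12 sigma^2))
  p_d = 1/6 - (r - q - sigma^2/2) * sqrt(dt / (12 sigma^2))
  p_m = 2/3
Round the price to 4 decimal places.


Answer: Price = V(0,0) = 11.7224

Derivation:
dt = T/N = 0.500000; dx = sigma*sqrt(3*dt) = 0.440908
u = exp(dx) = 1.554118; d = 1/u = 0.643452
p_u = 0.142399, p_m = 0.666667, p_d = 0.190935
Discount per step: exp(-r*dt) = 0.980199
Stock lattice S(k, j) with j the centered position index:
  k=0: S(0,+0) = 55.8100
  k=1: S(1,-1) = 35.9110; S(1,+0) = 55.8100; S(1,+1) = 86.7353
  k=2: S(2,-2) = 23.1070; S(2,-1) = 35.9110; S(2,+0) = 55.8100; S(2,+1) = 86.7353; S(2,+2) = 134.7969
  k=3: S(3,-3) = 14.8683; S(3,-2) = 23.1070; S(3,-1) = 35.9110; S(3,+0) = 55.8100; S(3,+1) = 86.7353; S(3,+2) = 134.7969; S(3,+3) = 209.4903
Terminal payoffs V(N, j) = max(K - S_T, 0):
  V(3,-3) = 46.771742; V(3,-2) = 38.532973; V(3,-1) = 25.728955; V(3,+0) = 5.830000; V(3,+1) = 0.000000; V(3,+2) = 0.000000; V(3,+3) = 0.000000
Backward induction: V(k, j) = exp(-r*dt) * [p_u * V(k+1, j+1) + p_m * V(k+1, j) + p_d * V(k+1, j-1)]
  V(2,-2) = exp(-r*dt) * [p_u*25.728955 + p_m*38.532973 + p_d*46.771742] = 37.524717
  V(2,-1) = exp(-r*dt) * [p_u*5.830000 + p_m*25.728955 + p_d*38.532973] = 24.838337
  V(2,+0) = exp(-r*dt) * [p_u*0.000000 + p_m*5.830000 + p_d*25.728955] = 8.624982
  V(2,+1) = exp(-r*dt) * [p_u*0.000000 + p_m*0.000000 + p_d*5.830000] = 1.091108
  V(2,+2) = exp(-r*dt) * [p_u*0.000000 + p_m*0.000000 + p_d*0.000000] = 0.000000
  V(1,-1) = exp(-r*dt) * [p_u*8.624982 + p_m*24.838337 + p_d*37.524717] = 24.457769
  V(1,+0) = exp(-r*dt) * [p_u*1.091108 + p_m*8.624982 + p_d*24.838337] = 10.437020
  V(1,+1) = exp(-r*dt) * [p_u*0.000000 + p_m*1.091108 + p_d*8.624982] = 2.327202
  V(0,+0) = exp(-r*dt) * [p_u*2.327202 + p_m*10.437020 + p_d*24.457769] = 11.722433


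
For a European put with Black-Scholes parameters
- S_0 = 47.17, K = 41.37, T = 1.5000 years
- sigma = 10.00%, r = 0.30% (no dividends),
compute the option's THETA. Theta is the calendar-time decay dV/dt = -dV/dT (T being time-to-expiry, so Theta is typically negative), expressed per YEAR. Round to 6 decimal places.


d1 = 1.1692403877; d2 = 1.0467659005
phi(d1) = 0.2013923919; exp(-qT) = 1.0000000000; exp(-rT) = 0.9955101098
Theta = -S*exp(-qT)*phi(d1)*sigma/(2*sqrt(T)) + r*K*exp(-rT)*N(-d2) - q*S*exp(-qT)*N(-d1)
N(-d1) = 0.1211533966; N(-d2) = 0.1476037805; sqrt(T) = 1.2247448714
Term 1 = -47.1700 * 1.0000000000 * 0.2013923919 * 0.1000 / (2 * 1.2247448714) = -0.3878227763
Term 2 = 0.0030 * 41.3700 * 0.9955101098 * 0.1476037805 = 0.0182368544
Term 3 = 0 (no dividend yield, q = 0)
Theta = -0.3878227763 + (0.0182368544) + (0.0000000000) = -0.369586

Answer: Theta = -0.369586


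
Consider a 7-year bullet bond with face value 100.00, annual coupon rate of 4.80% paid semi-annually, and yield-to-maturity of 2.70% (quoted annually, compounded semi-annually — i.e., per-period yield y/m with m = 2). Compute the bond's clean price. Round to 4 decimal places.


Answer: Price = 113.3129

Derivation:
Coupon per period c = face * coupon_rate / m = 2.400000
Periods per year m = 2; per-period yield y/m = 0.013500
Number of cashflows N = 14
Cashflows (t years, CF_t, discount factor 1/(1+y/m)^(m*t), PV):
  t = 0.5000: CF_t = 2.400000, DF = 0.986680, PV = 2.368032
  t = 1.0000: CF_t = 2.400000, DF = 0.973537, PV = 2.336489
  t = 1.5000: CF_t = 2.400000, DF = 0.960569, PV = 2.305367
  t = 2.0000: CF_t = 2.400000, DF = 0.947774, PV = 2.274659
  t = 2.5000: CF_t = 2.400000, DF = 0.935150, PV = 2.244360
  t = 3.0000: CF_t = 2.400000, DF = 0.922694, PV = 2.214465
  t = 3.5000: CF_t = 2.400000, DF = 0.910403, PV = 2.184967
  t = 4.0000: CF_t = 2.400000, DF = 0.898276, PV = 2.155863
  t = 4.5000: CF_t = 2.400000, DF = 0.886311, PV = 2.127147
  t = 5.0000: CF_t = 2.400000, DF = 0.874505, PV = 2.098813
  t = 5.5000: CF_t = 2.400000, DF = 0.862857, PV = 2.070856
  t = 6.0000: CF_t = 2.400000, DF = 0.851363, PV = 2.043272
  t = 6.5000: CF_t = 2.400000, DF = 0.840023, PV = 2.016055
  t = 7.0000: CF_t = 102.400000, DF = 0.828834, PV = 84.872582
Price P = sum_t PV_t = 113.312926


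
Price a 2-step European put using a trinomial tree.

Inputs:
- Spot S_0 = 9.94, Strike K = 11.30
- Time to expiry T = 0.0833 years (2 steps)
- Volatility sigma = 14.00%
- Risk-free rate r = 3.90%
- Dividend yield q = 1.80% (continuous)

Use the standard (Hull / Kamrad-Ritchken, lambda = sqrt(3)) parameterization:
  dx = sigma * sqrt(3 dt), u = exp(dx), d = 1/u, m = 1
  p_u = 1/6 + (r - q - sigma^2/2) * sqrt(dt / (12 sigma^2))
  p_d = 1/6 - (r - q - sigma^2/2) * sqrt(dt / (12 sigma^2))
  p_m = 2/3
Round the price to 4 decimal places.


dt = T/N = 0.041650; dx = sigma*sqrt(3*dt) = 0.049488
u = exp(dx) = 1.050733; d = 1/u = 0.951717
p_u = 0.171380, p_m = 0.666667, p_d = 0.161954
Discount per step: exp(-r*dt) = 0.998377
Stock lattice S(k, j) with j the centered position index:
  k=0: S(0,+0) = 9.9400
  k=1: S(1,-1) = 9.4601; S(1,+0) = 9.9400; S(1,+1) = 10.4443
  k=2: S(2,-2) = 9.0033; S(2,-1) = 9.4601; S(2,+0) = 9.9400; S(2,+1) = 10.4443; S(2,+2) = 10.9741
Terminal payoffs V(N, j) = max(K - S_T, 0):
  V(2,-2) = 2.296694; V(2,-1) = 1.839933; V(2,+0) = 1.360000; V(2,+1) = 0.855719; V(2,+2) = 0.325854
Backward induction: V(k, j) = exp(-r*dt) * [p_u * V(k+1, j+1) + p_m * V(k+1, j) + p_d * V(k+1, j-1)]
  V(1,-1) = exp(-r*dt) * [p_u*1.360000 + p_m*1.839933 + p_d*2.296694] = 1.828684
  V(1,+0) = exp(-r*dt) * [p_u*0.855719 + p_m*1.360000 + p_d*1.839933] = 1.349110
  V(1,+1) = exp(-r*dt) * [p_u*0.325854 + p_m*0.855719 + p_d*1.360000] = 0.845207
  V(0,+0) = exp(-r*dt) * [p_u*0.845207 + p_m*1.349110 + p_d*1.828684] = 1.338244

Answer: Price = V(0,0) = 1.3382


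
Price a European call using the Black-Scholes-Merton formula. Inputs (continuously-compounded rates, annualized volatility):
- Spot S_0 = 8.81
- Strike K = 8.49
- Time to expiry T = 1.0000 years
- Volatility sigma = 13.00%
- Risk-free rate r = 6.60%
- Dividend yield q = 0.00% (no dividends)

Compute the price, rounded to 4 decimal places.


Answer: Price = 0.9946

Derivation:
d1 = (ln(S/K) + (r - q + 0.5*sigma^2) * T) / (sigma * sqrt(T)) = 0.85729569
d2 = d1 - sigma * sqrt(T) = 0.72729569
exp(-rT) = 0.93613086; exp(-qT) = 1.00000000
C = S_0 * exp(-qT) * N(d1) - K * exp(-rT) * N(d2)
N(d1) = 0.80435925; N(d2) = 0.76647758
C = 8.8100 * 1.00000000 * 0.80435925 - 8.4900 * 0.93613086 * 0.76647758 = 0.9946


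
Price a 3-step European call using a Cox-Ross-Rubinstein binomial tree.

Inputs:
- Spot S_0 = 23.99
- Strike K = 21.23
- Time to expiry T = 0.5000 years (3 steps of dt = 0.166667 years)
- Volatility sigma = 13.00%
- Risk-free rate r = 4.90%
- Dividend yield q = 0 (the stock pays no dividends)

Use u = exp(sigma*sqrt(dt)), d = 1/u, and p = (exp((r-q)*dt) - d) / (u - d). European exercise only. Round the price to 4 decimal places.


Answer: Price = V(0,0) = 3.3362

Derivation:
dt = T/N = 0.166667
u = exp(sigma*sqrt(dt)) = 1.054506; d = 1/u = 0.948311
p = (exp((r-q)*dt) - d) / (u - d) = 0.563953
Discount per step: exp(-r*dt) = 0.991867
Stock lattice S(k, i) with i counting down-moves:
  k=0: S(0,0) = 23.9900
  k=1: S(1,0) = 25.2976; S(1,1) = 22.7500
  k=2: S(2,0) = 26.6765; S(2,1) = 23.9900; S(2,2) = 21.5741
  k=3: S(3,0) = 28.1305; S(3,1) = 25.2976; S(3,2) = 22.7500; S(3,3) = 20.4589
Terminal payoffs V(N, i) = max(S_T - K, 0):
  V(3,0) = 6.900486; V(3,1) = 4.067596; V(3,2) = 1.519992; V(3,3) = 0.000000
Backward induction: V(k, i) = exp(-r*dt) * [p * V(k+1, i) + (1-p) * V(k+1, i+1)].
  V(2,0) = exp(-r*dt) * [p*6.900486 + (1-p)*4.067596] = 5.619135
  V(2,1) = exp(-r*dt) * [p*4.067596 + (1-p)*1.519992] = 2.932672
  V(2,2) = exp(-r*dt) * [p*1.519992 + (1-p)*0.000000] = 0.850232
  V(1,0) = exp(-r*dt) * [p*5.619135 + (1-p)*2.932672] = 4.411536
  V(1,1) = exp(-r*dt) * [p*2.932672 + (1-p)*0.850232] = 2.008163
  V(0,0) = exp(-r*dt) * [p*4.411536 + (1-p)*2.008163] = 3.336195


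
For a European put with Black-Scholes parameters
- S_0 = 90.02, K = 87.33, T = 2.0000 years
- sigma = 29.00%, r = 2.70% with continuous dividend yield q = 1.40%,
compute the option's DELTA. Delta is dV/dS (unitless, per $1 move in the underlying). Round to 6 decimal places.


Answer: Delta = -0.355908

Derivation:
d1 = 0.3424294341; d2 = -0.0676924990
phi(d1) = 0.3762251574; exp(-qT) = 0.9723883668; exp(-rT) = 0.9474321065
N(-d1) = 0.3660138704
Delta = -exp(-qT) * N(-d1) = -0.9723883668 * 0.3660138704 = -0.355908


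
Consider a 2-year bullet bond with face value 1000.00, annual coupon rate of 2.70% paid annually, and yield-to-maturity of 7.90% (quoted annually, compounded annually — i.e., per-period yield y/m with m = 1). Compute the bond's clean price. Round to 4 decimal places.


Coupon per period c = face * coupon_rate / m = 27.000000
Periods per year m = 1; per-period yield y/m = 0.079000
Number of cashflows N = 2
Cashflows (t years, CF_t, discount factor 1/(1+y/m)^(m*t), PV):
  t = 1.0000: CF_t = 27.000000, DF = 0.926784, PV = 25.023170
  t = 2.0000: CF_t = 1027.000000, DF = 0.858929, PV = 882.119767
Price P = sum_t PV_t = 907.142937

Answer: Price = 907.1429


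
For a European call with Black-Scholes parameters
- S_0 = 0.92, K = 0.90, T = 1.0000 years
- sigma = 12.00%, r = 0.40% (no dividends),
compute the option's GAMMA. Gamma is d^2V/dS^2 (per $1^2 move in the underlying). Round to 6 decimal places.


Answer: Gamma = 3.478089

Derivation:
d1 = 0.2764908893; d2 = 0.1564908893
phi(d1) = 0.3839810260; exp(-qT) = 1.0000000000; exp(-rT) = 0.9960079893
Gamma = exp(-qT) * phi(d1) / (S * sigma * sqrt(T)) = 1.0000000000 * 0.3839810260 / (0.9200 * 0.1200 * 1.0000000000) = 3.478089


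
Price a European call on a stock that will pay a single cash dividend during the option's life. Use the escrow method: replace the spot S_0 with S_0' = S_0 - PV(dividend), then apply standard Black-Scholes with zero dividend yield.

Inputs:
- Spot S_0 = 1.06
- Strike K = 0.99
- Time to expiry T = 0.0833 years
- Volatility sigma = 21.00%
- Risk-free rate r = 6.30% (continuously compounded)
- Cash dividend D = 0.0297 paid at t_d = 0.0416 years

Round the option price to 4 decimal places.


PV(D) = D * exp(-r * t_d) = 0.0297 * 0.99738263 = 0.02962226
S_0' = S_0 - PV(D) = 1.0600 - 0.02962226 = 1.03037774
d1 = (ln(S_0'/K) + (r + sigma^2/2)*T) / (sigma*sqrt(T)) = 0.77645173
d2 = d1 - sigma*sqrt(T) = 0.71584208
exp(-rT) = 0.99476585
N(d1) = 0.78125884; N(d2) = 0.76295557
C = S_0' * N(d1) - K * exp(-rT) * N(d2) = 1.03037774 * 0.78125884 - 0.9900 * 0.99476585 * 0.76295557 = 0.0536

Answer: Price = 0.0536


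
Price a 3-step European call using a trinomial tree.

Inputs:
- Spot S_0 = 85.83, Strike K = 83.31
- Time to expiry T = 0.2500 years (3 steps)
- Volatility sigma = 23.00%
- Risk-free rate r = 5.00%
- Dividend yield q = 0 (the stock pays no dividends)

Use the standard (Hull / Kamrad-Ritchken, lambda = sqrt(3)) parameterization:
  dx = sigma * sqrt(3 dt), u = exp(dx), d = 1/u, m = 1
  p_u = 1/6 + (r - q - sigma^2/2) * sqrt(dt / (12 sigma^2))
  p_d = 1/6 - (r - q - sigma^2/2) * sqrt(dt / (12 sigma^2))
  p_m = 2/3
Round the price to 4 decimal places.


dt = T/N = 0.083333; dx = sigma*sqrt(3*dt) = 0.115000
u = exp(dx) = 1.121873; d = 1/u = 0.891366
p_u = 0.175199, p_m = 0.666667, p_d = 0.158134
Discount per step: exp(-r*dt) = 0.995842
Stock lattice S(k, j) with j the centered position index:
  k=0: S(0,+0) = 85.8300
  k=1: S(1,-1) = 76.5060; S(1,+0) = 85.8300; S(1,+1) = 96.2904
  k=2: S(2,-2) = 68.1948; S(2,-1) = 76.5060; S(2,+0) = 85.8300; S(2,+1) = 96.2904; S(2,+2) = 108.0256
  k=3: S(3,-3) = 60.7866; S(3,-2) = 68.1948; S(3,-1) = 76.5060; S(3,+0) = 85.8300; S(3,+1) = 96.2904; S(3,+2) = 108.0256; S(3,+3) = 121.1911
Terminal payoffs V(N, j) = max(S_T - K, 0):
  V(3,-3) = 0.000000; V(3,-2) = 0.000000; V(3,-1) = 0.000000; V(3,+0) = 2.520000; V(3,+1) = 12.980397; V(3,+2) = 24.715639; V(3,+3) = 37.881095
Backward induction: V(k, j) = exp(-r*dt) * [p_u * V(k+1, j+1) + p_m * V(k+1, j) + p_d * V(k+1, j-1)]
  V(2,-2) = exp(-r*dt) * [p_u*0.000000 + p_m*0.000000 + p_d*0.000000] = 0.000000
  V(2,-1) = exp(-r*dt) * [p_u*2.520000 + p_m*0.000000 + p_d*0.000000] = 0.439666
  V(2,+0) = exp(-r*dt) * [p_u*12.980397 + p_m*2.520000 + p_d*0.000000] = 3.937715
  V(2,+1) = exp(-r*dt) * [p_u*24.715639 + p_m*12.980397 + p_d*2.520000] = 13.326615
  V(2,+2) = exp(-r*dt) * [p_u*37.881095 + p_m*24.715639 + p_d*12.980397] = 25.061834
  V(1,-1) = exp(-r*dt) * [p_u*3.937715 + p_m*0.439666 + p_d*0.000000] = 0.978908
  V(1,+0) = exp(-r*dt) * [p_u*13.326615 + p_m*3.937715 + p_d*0.439666] = 5.008570
  V(1,+1) = exp(-r*dt) * [p_u*25.061834 + p_m*13.326615 + p_d*3.937715] = 13.840124
  V(0,+0) = exp(-r*dt) * [p_u*13.840124 + p_m*5.008570 + p_d*0.978908] = 5.894016

Answer: Price = V(0,0) = 5.8940
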